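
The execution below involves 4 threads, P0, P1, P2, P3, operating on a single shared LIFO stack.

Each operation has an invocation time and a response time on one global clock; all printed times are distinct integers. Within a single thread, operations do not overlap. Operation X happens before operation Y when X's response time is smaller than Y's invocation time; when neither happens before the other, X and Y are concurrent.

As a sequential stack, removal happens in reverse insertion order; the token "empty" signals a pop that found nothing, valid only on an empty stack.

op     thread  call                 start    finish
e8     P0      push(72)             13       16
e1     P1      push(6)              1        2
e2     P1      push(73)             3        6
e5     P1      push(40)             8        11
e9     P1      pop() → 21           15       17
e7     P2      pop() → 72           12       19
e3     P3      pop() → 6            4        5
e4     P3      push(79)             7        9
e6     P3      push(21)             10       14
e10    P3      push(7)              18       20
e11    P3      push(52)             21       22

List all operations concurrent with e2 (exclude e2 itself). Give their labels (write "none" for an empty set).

e3

e2 spans [3,6]: anything still running between times 3 and 6 counts as concurrent
e1 [1,2]: before
e3 [4,5]: concurrent
e4 [7,9]: after
e5 [8,11]: after
e6 [10,14]: after
e7 [12,19]: after
e8 [13,16]: after
e9 [15,17]: after
e10 [18,20]: after
e11 [21,22]: after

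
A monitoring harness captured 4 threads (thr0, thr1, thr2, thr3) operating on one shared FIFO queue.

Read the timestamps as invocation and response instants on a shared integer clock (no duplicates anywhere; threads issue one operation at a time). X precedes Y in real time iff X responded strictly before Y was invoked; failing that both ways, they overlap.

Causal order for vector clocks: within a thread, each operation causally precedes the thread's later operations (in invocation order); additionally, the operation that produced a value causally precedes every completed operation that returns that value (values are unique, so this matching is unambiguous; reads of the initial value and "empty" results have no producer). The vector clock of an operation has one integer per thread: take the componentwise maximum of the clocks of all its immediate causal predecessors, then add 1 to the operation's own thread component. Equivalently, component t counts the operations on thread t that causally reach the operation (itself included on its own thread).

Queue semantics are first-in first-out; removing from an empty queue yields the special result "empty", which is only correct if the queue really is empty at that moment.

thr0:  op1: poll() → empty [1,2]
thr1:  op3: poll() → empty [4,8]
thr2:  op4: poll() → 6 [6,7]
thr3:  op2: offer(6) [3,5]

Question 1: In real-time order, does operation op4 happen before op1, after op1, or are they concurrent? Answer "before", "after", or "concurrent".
after

op4 spans [6,7], op1 spans [1,2]
resp(op1)=2 < inv(op4)=6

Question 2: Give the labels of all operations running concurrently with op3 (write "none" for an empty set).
op2, op4

overlap test against op3 [4,8]: concurrent iff the interval meets 4..8
op1 [1,2]: before
op2 [3,5]: concurrent
op4 [6,7]: concurrent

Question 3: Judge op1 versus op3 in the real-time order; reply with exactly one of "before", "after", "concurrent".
before

op1 spans [1,2], op3 spans [4,8]
resp(op1)=2 < inv(op3)=4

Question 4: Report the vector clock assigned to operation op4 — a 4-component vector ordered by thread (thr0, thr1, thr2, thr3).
(0, 0, 1, 1)

root op op2, invoked 3: fresh clock plus thr3's own tick → (0, 0, 0, 1)
root op op3, invoked 4: fresh clock plus thr1's own tick → (0, 1, 0, 0)
root op op1, invoked 1: fresh clock plus thr0's own tick → (1, 0, 0, 0)
op4, invoked 6, takes VC(op2)=(0, 0, 0, 1) under max, adds 1 for thr2 → (0, 0, 1, 1)
target: VC(op4) = (0, 0, 1, 1)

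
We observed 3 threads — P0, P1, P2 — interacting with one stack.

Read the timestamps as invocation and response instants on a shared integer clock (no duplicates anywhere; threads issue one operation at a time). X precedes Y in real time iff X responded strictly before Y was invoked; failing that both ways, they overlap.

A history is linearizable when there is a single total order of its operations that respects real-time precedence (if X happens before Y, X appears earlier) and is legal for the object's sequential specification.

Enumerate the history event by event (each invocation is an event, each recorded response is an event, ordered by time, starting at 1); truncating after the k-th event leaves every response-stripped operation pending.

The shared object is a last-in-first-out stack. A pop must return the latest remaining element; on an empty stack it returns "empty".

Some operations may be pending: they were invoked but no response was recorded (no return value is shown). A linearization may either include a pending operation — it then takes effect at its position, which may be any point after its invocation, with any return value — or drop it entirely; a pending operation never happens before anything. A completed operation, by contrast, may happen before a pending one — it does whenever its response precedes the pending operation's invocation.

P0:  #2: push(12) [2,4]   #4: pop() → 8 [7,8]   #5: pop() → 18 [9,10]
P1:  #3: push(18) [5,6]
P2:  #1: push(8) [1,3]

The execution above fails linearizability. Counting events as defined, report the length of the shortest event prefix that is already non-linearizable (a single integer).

a valid linearization of events 1..7 exists, for instance #1, #2, #3:
after step 1 (#1 push(8)): stack <8>
after step 2 (#2 push(12)): stack <8,12>
after step 3 (#3 push(18)): stack <8,12,18>
at event 8 (#4's time-8 response) nothing linearizes any more
one such order, #1, #2, #3, #4, breaks at step 4 where #4 pop() → 8 is illegal
one such order, #2, #1, #3, #4, breaks at step 4 where #4 pop() → 8 is illegal

8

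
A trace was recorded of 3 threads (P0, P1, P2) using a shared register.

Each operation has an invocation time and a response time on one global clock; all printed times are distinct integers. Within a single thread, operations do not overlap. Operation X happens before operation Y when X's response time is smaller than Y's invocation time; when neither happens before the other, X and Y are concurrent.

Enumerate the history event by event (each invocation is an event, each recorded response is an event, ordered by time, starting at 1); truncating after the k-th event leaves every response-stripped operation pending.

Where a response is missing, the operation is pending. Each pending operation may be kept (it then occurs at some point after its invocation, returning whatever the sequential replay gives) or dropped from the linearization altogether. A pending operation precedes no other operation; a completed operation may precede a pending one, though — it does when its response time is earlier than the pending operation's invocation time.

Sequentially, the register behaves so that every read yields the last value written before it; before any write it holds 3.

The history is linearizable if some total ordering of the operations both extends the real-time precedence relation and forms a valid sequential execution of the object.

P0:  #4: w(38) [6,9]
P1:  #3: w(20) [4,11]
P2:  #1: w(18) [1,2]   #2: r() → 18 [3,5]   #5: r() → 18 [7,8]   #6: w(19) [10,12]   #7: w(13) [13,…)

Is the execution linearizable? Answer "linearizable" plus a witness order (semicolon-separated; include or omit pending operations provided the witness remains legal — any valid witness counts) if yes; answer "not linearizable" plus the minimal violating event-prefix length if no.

linearizable — witness: #1; #2; #5; #3; #4; #6

after step 1 (#1 w(18)): value 18
after step 2 (#2 r() → 18): value 18
after step 3 (#5 r() → 18): value 18
after step 4 (#3 w(20)): value 20
after step 5 (#4 w(38)): value 38
after step 6 (#6 w(19)): value 19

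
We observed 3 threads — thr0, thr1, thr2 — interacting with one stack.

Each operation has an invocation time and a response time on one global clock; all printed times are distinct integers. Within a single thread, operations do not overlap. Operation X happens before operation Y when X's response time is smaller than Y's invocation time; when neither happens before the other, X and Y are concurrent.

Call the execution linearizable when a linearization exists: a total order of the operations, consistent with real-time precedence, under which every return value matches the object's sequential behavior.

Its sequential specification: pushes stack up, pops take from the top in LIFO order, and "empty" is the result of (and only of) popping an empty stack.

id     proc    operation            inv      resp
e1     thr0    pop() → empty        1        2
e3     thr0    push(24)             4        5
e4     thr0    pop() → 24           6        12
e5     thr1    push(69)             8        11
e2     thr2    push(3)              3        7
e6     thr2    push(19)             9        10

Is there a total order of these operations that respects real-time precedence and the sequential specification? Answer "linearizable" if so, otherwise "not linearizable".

a witness: e1, e2, e3, e4, e5, e6
1. e1 pop() → empty, leaving stack <>
2. e2 push(3), leaving stack <3>
3. e3 push(24), leaving stack <3,24>
4. e4 pop() → 24, leaving stack <3>
5. e5 push(69), leaving stack <3,69>
6. e6 push(19), leaving stack <3,69,19>

linearizable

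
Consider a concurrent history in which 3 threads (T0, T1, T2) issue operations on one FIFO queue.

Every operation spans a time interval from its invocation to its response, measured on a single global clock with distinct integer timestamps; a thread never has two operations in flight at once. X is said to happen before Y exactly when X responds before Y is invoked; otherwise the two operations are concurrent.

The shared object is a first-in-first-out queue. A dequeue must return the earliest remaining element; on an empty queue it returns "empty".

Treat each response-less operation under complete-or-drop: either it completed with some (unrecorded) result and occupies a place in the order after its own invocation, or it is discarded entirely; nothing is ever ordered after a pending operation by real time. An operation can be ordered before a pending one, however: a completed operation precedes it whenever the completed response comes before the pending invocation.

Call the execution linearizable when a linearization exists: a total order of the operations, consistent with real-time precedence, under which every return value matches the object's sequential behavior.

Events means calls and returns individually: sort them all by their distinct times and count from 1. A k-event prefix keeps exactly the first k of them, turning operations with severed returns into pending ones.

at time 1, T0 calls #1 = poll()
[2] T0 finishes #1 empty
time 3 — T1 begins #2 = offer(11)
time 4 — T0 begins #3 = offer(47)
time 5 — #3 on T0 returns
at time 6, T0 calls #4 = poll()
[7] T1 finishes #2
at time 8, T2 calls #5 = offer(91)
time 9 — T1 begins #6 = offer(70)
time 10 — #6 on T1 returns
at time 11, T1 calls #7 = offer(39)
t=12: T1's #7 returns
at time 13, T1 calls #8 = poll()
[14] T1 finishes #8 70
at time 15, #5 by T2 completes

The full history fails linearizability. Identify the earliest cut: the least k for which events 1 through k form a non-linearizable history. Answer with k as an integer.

events 1..13 are linearizable, e.g. via #1, #2, #3, #4, #5, #6, #7:
after step 1 (#1 poll() → empty): queue <>
after step 2 (#2 offer(11)): queue <11>
after step 3 (#3 offer(47)): queue <11,47>
after step 4 (#4 poll() (pending, included)): queue <47>
after step 5 (#5 offer(91) (pending, included)): queue <47,91>
after step 6 (#6 offer(70)): queue <47,91,70>
after step 7 (#7 offer(39)): queue <47,91,70,39>
event 14 — #8's response, time 14 — after it, nothing linearizes
including or dropping the 2 pending operations (#4, #5) in any combination fails
one such order, #1, #2, #3, #6, #7, #8 (pending dropped), breaks at step 6 where #8 poll() → 70 is illegal
one such order, #1, #3, #2, #6, #7, #8 (pending dropped), breaks at step 6 where #8 poll() → 70 is illegal

14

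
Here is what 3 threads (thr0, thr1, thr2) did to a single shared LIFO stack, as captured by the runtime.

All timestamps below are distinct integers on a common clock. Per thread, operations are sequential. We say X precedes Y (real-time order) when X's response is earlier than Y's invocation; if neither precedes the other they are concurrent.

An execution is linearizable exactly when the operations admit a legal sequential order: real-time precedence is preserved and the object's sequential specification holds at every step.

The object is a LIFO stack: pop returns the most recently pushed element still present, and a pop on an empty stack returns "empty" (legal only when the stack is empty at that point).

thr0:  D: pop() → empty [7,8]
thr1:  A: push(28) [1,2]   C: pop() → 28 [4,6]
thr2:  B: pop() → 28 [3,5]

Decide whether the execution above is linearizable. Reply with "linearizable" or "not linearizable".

not linearizable

the violation lands at event 6, C's response at time 6: events 1..5 linearize, events 1..6 do not
all 2 real-time-respecting orders fail — 3 completed LIFO stack operations, no legal replay
e.g. A, B, C: illegal at step 3, since C pop() → 28 cannot apply there
e.g. A, C, B: illegal at step 3, since B pop() → 28 cannot apply there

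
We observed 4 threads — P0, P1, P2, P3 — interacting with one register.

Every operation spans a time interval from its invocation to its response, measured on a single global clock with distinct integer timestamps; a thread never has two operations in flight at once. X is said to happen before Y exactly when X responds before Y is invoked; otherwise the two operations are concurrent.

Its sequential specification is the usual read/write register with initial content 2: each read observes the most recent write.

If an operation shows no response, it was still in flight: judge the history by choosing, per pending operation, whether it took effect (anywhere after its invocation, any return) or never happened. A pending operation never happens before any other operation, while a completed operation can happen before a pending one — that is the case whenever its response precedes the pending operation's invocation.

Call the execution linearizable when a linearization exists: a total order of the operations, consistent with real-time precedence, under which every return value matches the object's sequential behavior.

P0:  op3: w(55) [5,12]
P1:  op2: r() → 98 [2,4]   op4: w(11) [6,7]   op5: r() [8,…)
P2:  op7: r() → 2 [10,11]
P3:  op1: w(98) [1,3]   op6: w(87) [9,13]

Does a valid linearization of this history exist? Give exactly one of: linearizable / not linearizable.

through event 10 a valid linearization exists; event 11 (op7 responding at time 11) ends that
every one of the 2 real-time-consistent orders over 4 completed register ops fails the sequential spec
no completion choice of the 3 pending operations (op3, op5, op6) rescues it — every subset was tried
for example op1, op2, op4, op7 (pending dropped) fails at step 4: op7 r() → 2 is not legal there
for example op2, op1, op4, op7 (pending dropped) fails at step 1: op2 r() → 98 is not legal there

not linearizable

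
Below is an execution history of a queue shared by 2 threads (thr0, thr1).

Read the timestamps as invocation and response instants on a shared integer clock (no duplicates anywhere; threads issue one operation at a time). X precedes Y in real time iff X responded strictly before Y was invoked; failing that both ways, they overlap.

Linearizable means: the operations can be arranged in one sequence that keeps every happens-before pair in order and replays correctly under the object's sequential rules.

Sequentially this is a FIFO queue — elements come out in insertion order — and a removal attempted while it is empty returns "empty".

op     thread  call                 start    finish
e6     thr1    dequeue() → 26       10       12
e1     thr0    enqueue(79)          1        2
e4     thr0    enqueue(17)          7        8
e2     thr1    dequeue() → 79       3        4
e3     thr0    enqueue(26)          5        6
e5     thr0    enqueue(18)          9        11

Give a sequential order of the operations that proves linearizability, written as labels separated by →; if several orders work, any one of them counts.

e1 → e2 → e3 → e4 → e5 → e6

1. e1 enqueue(79), leaving queue <79>
2. e2 dequeue() → 79, leaving queue <>
3. e3 enqueue(26), leaving queue <26>
4. e4 enqueue(17), leaving queue <26,17>
5. e5 enqueue(18), leaving queue <26,17,18>
6. e6 dequeue() → 26, leaving queue <17,18>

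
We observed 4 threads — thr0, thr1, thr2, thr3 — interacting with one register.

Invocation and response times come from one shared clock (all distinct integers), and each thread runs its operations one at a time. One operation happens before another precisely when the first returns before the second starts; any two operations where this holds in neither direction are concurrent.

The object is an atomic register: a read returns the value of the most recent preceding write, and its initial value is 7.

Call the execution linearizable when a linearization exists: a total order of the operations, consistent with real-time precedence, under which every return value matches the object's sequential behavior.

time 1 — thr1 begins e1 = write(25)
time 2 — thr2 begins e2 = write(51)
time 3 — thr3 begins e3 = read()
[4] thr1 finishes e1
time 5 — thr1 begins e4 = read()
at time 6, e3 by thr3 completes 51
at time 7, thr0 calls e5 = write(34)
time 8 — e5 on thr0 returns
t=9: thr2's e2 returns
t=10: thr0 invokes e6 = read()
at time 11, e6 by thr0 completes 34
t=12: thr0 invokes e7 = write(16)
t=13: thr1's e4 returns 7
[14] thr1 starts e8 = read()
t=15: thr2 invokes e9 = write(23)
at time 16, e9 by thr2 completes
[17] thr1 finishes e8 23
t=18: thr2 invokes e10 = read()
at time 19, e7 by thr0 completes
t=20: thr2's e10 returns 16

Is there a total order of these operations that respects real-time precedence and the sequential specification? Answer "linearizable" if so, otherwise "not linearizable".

events 1..12 are fine; event 13 — the response of e4 at time 13 — makes the prefix non-linearizable
no legal order exists: 33 real-time-consistent candidates over 6 completed register operations, all rejected
every completion of the 1 pending operation (e7) was checked; none linearizes
e.g. e1, e2, e3, e4, e5, e6 (pending dropped): illegal at step 4, since e4 read() → 7 cannot apply there
e.g. e1, e2, e3, e5, e4, e6 (pending dropped): illegal at step 5, since e4 read() → 7 cannot apply there

not linearizable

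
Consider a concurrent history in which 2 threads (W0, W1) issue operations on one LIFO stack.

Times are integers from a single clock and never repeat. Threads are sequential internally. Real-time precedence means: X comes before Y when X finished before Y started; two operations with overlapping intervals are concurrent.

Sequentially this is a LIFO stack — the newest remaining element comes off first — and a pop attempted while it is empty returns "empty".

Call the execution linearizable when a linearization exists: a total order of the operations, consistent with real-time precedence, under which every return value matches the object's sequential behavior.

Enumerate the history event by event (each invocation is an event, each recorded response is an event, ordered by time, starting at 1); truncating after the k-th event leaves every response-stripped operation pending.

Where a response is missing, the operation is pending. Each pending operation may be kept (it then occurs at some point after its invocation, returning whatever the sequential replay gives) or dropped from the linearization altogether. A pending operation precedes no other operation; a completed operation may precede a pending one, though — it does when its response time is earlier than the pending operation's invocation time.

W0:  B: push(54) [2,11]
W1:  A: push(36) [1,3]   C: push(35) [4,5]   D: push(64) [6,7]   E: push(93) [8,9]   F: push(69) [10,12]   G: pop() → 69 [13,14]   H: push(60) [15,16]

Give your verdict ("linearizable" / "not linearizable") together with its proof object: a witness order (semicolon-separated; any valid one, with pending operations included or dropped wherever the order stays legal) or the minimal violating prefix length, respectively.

linearizable — witness: A; B; C; D; E; F; G; H

step 1: A push(36) — stack <36>
step 2: B push(54) — stack <36,54>
step 3: C push(35) — stack <36,54,35>
step 4: D push(64) — stack <36,54,35,64>
step 5: E push(93) — stack <36,54,35,64,93>
step 6: F push(69) — stack <36,54,35,64,93,69>
step 7: G pop() → 69 — stack <36,54,35,64,93>
step 8: H push(60) — stack <36,54,35,64,93,60>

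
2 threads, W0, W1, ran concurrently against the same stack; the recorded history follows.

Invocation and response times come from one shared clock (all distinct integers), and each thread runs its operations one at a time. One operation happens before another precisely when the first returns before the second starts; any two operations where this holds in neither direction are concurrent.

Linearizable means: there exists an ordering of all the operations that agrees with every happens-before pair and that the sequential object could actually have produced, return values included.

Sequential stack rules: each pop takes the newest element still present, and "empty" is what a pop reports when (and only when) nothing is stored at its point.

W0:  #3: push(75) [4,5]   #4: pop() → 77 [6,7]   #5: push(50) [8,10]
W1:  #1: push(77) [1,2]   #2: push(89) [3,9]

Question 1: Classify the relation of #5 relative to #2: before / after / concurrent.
Answer: concurrent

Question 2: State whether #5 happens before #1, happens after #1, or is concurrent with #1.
Answer: after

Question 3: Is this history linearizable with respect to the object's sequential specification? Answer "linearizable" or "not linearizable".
prefix check: 1..6 passes, 1..7 fails once #4's time-7 response joins
the sole real-time-consistent order of 3 completed operations fails the stack replay
completion choices over the 1 pending operation (#2) were checked; none helps
one such order, #1, #3, #4 (pending dropped), breaks at step 3 where #4 pop() → 77 is illegal

not linearizable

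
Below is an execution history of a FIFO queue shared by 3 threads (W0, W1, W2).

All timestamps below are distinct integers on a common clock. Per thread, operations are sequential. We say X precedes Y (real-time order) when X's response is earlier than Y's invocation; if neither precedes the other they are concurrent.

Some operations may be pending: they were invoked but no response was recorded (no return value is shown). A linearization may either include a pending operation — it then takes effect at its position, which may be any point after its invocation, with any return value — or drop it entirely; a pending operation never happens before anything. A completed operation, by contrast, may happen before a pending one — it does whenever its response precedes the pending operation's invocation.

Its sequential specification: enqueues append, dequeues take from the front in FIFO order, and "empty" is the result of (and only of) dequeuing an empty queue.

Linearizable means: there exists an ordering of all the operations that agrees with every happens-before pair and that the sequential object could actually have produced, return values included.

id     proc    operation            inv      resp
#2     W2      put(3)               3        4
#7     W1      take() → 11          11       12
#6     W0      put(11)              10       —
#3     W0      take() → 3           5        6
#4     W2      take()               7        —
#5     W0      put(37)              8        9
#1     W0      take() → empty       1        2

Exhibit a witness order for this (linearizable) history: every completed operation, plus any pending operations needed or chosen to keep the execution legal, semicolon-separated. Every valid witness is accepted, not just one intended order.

#1; #2; #3; #5; #4; #6; #7

step 1: #1 take() → empty — queue <>
step 2: #2 put(3) — queue <3>
step 3: #3 take() → 3 — queue <>
step 4: #5 put(37) — queue <37>
step 5: #4 take() (pending, included) — queue <>
step 6: #6 put(11) (pending, included) — queue <11>
step 7: #7 take() → 11 — queue <>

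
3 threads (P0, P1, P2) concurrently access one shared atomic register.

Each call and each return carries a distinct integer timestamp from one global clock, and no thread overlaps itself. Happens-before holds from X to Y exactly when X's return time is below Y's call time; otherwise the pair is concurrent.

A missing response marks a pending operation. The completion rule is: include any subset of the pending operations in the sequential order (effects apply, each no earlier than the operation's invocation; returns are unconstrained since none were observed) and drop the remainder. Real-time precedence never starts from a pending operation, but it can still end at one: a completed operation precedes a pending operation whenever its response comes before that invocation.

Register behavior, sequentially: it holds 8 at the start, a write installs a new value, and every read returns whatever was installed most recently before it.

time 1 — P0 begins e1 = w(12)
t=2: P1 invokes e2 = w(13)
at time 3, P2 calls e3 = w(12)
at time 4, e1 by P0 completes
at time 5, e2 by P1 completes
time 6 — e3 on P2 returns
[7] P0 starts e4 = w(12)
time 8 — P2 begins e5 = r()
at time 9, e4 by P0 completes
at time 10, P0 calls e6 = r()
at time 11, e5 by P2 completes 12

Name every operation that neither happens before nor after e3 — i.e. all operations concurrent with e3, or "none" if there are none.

e3 spans [3,6]: anything still running between times 3 and 6 counts as concurrent
e1 [1,4]: concurrent
e2 [2,5]: concurrent
e4 [7,9]: after
e5 [8,11]: after
e6 [10,…): after

e1, e2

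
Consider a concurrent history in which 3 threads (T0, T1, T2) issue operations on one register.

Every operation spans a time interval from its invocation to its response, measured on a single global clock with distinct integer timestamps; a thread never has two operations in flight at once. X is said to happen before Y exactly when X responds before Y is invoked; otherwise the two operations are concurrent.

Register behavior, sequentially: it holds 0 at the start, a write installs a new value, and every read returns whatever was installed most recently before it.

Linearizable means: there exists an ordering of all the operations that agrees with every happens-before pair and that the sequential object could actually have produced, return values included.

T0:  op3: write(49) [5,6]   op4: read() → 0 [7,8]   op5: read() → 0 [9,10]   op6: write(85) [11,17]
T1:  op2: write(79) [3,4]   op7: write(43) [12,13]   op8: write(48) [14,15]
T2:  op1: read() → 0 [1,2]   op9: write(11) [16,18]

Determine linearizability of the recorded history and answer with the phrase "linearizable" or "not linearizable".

not linearizable

events 1..7 are fine; event 8 — the response of op4 at time 8 — makes the prefix non-linearizable
the completed operations (4 total) allow one real-time order; the register replay rejects it
e.g. op1, op2, op3, op4: illegal at step 4, since op4 read() → 0 cannot apply there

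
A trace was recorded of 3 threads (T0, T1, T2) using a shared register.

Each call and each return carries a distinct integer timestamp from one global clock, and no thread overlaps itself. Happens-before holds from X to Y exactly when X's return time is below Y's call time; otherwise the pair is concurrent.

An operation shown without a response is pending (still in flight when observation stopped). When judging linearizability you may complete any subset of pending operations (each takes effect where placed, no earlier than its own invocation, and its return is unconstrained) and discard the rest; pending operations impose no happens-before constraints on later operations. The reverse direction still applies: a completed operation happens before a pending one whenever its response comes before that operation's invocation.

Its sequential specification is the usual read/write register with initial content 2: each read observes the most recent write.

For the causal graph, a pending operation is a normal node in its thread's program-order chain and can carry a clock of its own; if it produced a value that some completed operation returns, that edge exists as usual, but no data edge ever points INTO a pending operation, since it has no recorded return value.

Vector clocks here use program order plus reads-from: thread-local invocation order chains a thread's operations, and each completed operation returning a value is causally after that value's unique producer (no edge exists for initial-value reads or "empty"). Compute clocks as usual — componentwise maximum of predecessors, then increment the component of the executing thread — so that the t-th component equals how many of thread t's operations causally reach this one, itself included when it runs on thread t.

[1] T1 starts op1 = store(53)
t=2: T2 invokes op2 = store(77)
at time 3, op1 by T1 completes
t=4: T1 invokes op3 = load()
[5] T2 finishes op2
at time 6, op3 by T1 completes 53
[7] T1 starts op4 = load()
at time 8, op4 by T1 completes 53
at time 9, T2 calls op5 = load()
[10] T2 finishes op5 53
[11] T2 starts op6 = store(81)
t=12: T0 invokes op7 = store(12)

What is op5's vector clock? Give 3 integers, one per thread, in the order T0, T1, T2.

(0, 1, 2)

op2 (invocation 2): nothing precedes it; T2's component alone gives (0, 0, 1)
op1 (invocation 1): nothing precedes it; T1's component alone gives (0, 1, 0)
op7 (invocation 12): nothing precedes it; T0's component alone gives (1, 0, 0)
op3 (invocation 4): componentwise max over VC(op1)=(0, 1, 0), +1 at T1, giving (0, 2, 0)
op5 (invocation 9): componentwise max over VC(op1)=(0, 1, 0), VC(op2)=(0, 0, 1), +1 at T2, giving (0, 1, 2)
op4 (invocation 7): componentwise max over VC(op1)=(0, 1, 0), VC(op3)=(0, 2, 0), +1 at T1, giving (0, 3, 0)
op6 (invocation 11): componentwise max over VC(op5)=(0, 1, 2), +1 at T2, giving (0, 1, 3)
target: VC(op5) = (0, 1, 2)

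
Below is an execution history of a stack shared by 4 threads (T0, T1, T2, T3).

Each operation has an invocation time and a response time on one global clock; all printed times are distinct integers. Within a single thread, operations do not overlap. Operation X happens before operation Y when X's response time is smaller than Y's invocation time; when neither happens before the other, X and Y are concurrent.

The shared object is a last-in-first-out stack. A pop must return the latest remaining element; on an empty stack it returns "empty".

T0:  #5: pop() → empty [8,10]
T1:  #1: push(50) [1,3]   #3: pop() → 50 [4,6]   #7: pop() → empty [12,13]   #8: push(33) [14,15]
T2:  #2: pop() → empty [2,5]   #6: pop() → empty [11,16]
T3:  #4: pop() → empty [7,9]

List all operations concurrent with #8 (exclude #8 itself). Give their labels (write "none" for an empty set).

#8 runs from 14 to 15; window-overlapping ops are concurrent
#1 [1,3]: before
#2 [2,5]: before
#3 [4,6]: before
#4 [7,9]: before
#5 [8,10]: before
#6 [11,16]: concurrent
#7 [12,13]: before

#6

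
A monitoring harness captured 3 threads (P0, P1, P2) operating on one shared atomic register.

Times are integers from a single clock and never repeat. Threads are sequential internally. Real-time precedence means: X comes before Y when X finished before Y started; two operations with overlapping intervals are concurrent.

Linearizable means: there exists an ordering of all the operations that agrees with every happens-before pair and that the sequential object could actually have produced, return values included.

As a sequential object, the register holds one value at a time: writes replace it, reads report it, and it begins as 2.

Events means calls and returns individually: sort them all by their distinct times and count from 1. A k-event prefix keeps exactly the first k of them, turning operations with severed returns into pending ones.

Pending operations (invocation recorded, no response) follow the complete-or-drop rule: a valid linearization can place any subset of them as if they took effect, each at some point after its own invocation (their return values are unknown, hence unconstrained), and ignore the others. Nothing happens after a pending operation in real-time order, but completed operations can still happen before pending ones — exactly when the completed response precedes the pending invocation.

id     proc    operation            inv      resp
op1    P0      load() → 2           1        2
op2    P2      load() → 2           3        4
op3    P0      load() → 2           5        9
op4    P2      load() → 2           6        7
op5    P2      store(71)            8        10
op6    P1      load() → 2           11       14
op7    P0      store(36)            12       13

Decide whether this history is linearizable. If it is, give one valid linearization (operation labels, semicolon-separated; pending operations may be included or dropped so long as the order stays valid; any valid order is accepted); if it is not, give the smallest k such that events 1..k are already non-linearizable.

through event 13 a valid linearization exists; event 14 (op6 responding at time 14) ends that
every one of the 6 real-time-consistent orders over 7 completed atomic register ops fails the sequential spec
one such order, op1, op2, op3, op4, op5, op6, op7, breaks at step 6 where op6 load() → 2 is illegal
one such order, op1, op2, op3, op4, op5, op7, op6, breaks at step 7 where op6 load() → 2 is illegal

not linearizable — minimal violating prefix: 14 events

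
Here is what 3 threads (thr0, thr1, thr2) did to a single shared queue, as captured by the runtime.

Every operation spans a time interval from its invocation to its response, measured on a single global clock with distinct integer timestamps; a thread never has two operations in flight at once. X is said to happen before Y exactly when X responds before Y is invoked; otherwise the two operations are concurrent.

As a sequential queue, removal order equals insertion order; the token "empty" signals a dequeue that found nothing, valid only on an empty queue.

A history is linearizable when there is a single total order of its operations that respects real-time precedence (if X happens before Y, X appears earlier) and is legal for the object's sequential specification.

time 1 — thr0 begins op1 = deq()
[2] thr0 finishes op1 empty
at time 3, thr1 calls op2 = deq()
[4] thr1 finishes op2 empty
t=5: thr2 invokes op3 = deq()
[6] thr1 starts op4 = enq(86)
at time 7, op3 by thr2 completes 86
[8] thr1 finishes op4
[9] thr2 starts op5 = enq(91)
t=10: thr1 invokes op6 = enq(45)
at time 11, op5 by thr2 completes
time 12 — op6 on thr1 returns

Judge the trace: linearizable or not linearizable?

linearizable

witness order: op1, op2, op4, op3, op5, op6
step 1: op1 deq() → empty — queue <>
step 2: op2 deq() → empty — queue <>
step 3: op4 enq(86) — queue <86>
step 4: op3 deq() → 86 — queue <>
step 5: op5 enq(91) — queue <91>
step 6: op6 enq(45) — queue <91,45>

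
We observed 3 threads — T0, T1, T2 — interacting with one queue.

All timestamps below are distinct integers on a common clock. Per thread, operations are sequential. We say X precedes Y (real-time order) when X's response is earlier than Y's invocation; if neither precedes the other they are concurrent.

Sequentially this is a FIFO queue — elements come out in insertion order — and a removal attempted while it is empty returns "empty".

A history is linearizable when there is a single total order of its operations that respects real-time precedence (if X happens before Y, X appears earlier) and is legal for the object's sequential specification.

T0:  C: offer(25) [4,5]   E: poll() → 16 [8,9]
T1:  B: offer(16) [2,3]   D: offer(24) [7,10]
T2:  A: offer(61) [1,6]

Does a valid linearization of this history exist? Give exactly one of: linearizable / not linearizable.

linearizable

witness order: B, A, C, D, E
after step 1 (B offer(16)): queue <16>
after step 2 (A offer(61)): queue <16,61>
after step 3 (C offer(25)): queue <16,61,25>
after step 4 (D offer(24)): queue <16,61,25,24>
after step 5 (E poll() → 16): queue <61,25,24>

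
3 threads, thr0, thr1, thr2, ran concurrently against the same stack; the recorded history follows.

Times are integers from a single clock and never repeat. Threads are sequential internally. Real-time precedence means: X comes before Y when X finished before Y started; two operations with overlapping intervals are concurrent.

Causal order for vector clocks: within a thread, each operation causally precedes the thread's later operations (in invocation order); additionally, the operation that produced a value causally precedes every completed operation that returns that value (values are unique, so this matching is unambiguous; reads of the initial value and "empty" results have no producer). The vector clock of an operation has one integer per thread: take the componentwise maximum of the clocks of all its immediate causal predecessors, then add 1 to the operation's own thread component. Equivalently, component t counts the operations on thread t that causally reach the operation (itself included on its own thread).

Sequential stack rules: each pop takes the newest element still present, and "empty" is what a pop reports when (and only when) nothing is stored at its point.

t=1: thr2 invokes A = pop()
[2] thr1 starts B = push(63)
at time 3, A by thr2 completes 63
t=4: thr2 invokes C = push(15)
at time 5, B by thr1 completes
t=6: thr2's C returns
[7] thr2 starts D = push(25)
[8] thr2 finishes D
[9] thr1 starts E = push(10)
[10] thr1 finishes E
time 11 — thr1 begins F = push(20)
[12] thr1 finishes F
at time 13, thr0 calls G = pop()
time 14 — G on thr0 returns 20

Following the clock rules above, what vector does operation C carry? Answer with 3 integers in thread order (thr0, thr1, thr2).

(0, 1, 2)

no predecessors for B (invoked 2): thr1 increments from zero → (0, 1, 0)
A, invoked 1, takes VC(B)=(0, 1, 0) under max, adds 1 for thr2 → (0, 1, 1)
E, invoked 9, takes VC(B)=(0, 1, 0) under max, adds 1 for thr1 → (0, 2, 0)
C, invoked 4, takes VC(A)=(0, 1, 1) under max, adds 1 for thr2 → (0, 1, 2)
F, invoked 11, takes VC(E)=(0, 2, 0) under max, adds 1 for thr1 → (0, 3, 0)
D, invoked 7, takes VC(C)=(0, 1, 2) under max, adds 1 for thr2 → (0, 1, 3)
G, invoked 13, takes VC(F)=(0, 3, 0) under max, adds 1 for thr0 → (1, 3, 0)
target: VC(C) = (0, 1, 2)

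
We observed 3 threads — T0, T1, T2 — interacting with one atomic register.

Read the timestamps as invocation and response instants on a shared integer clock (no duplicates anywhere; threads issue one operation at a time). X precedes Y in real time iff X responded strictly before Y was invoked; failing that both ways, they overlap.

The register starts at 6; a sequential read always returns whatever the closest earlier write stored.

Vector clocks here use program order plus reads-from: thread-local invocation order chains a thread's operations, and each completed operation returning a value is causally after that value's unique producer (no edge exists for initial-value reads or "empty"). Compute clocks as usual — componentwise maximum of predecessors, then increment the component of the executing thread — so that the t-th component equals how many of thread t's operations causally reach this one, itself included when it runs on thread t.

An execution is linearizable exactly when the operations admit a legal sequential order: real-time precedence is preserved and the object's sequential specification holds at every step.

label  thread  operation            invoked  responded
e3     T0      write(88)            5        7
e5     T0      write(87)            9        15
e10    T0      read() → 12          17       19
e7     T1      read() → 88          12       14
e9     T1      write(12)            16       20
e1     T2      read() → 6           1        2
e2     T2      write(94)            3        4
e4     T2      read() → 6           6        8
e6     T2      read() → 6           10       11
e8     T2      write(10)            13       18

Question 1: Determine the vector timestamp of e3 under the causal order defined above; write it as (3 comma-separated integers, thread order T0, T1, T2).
(1, 0, 0)

root op e1, invoked 1: fresh clock plus T2's own tick → (0, 0, 1)
root op e3, invoked 5: fresh clock plus T0's own tick → (1, 0, 0)
invoked at 3, e2 merges VC(e1)=(0, 0, 1) and bumps T2's slot → (0, 0, 2)
invoked at 12, e7 merges VC(e3)=(1, 0, 0) and bumps T1's slot → (1, 1, 0)
invoked at 9, e5 merges VC(e3)=(1, 0, 0) and bumps T0's slot → (2, 0, 0)
invoked at 6, e4 merges VC(e2)=(0, 0, 2) and bumps T2's slot → (0, 0, 3)
invoked at 16, e9 merges VC(e7)=(1, 1, 0) and bumps T1's slot → (1, 2, 0)
invoked at 10, e6 merges VC(e4)=(0, 0, 3) and bumps T2's slot → (0, 0, 4)
invoked at 13, e8 merges VC(e6)=(0, 0, 4) and bumps T2's slot → (0, 0, 5)
invoked at 17, e10 merges VC(e5)=(2, 0, 0), VC(e9)=(1, 2, 0) and bumps T0's slot → (3, 2, 0)
target: VC(e3) = (1, 0, 0)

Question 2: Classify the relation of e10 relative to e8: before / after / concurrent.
concurrent

e10 spans [17,19], e8 spans [13,18]
the intervals overlap in both directions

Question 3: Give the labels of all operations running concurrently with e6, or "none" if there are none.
e5

e6 runs from 10 to 11; window-overlapping ops are concurrent
e1 [1,2]: before
e2 [3,4]: before
e3 [5,7]: before
e4 [6,8]: before
e5 [9,15]: concurrent
e7 [12,14]: after
e8 [13,18]: after
e9 [16,20]: after
e10 [17,19]: after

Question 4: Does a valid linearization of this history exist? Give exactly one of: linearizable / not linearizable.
not linearizable

already the first 8 events (up to e4's response at time 8) admit no linearization; the first 7 still do
2 orders of the 4 completed atomic register ops respect real time; none is legal
take e1, e2, e3, e4: step 4 already fails, because e4 read() → 6 cannot occur there
take e1, e2, e4, e3: step 3 already fails, because e4 read() → 6 cannot occur there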